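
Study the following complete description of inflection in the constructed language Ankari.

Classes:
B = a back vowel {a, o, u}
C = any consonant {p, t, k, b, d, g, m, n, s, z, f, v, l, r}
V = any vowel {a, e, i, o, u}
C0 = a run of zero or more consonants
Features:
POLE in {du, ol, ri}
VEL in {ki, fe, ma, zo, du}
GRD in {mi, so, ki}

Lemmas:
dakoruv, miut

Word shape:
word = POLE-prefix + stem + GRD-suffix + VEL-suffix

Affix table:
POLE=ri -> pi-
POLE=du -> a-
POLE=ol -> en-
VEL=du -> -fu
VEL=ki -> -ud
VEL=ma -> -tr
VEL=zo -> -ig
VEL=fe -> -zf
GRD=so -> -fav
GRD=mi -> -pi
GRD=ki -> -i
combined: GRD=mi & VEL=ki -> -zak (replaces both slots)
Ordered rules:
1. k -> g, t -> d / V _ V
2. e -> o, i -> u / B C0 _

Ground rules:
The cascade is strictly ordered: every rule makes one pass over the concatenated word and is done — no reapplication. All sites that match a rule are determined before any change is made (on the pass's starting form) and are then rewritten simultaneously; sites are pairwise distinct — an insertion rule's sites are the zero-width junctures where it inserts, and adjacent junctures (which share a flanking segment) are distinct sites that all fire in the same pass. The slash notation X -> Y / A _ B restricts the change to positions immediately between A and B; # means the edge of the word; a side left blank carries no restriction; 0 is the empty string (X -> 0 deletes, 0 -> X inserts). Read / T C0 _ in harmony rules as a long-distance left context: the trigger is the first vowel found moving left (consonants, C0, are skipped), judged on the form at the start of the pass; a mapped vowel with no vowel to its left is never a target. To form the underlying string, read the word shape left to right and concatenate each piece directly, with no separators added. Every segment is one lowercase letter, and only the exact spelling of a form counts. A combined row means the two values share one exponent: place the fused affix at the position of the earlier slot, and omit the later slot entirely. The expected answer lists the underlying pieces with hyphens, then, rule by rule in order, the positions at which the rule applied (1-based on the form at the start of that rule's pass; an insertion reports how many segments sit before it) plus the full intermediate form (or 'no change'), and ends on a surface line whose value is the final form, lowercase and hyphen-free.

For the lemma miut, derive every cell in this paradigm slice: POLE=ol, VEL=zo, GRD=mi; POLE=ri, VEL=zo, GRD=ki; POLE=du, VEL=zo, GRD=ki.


cell POLE=ol, VEL=zo, GRD=mi:
underlying: en-miut-pi-ig
1. k -> g, t -> d / V _ V: no change
2. e -> o, i -> u / B C0 _: fires at position(s) 8: enmiutpuig
surface: enmiutpuig

cell POLE=ri, VEL=zo, GRD=ki:
underlying: pi-miut-i-ig
1. k -> g, t -> d / V _ V: fires at position(s) 6: pimiudiig
2. e -> o, i -> u / B C0 _: fires at position(s) 7: pimiuduig
surface: pimiuduig

cell POLE=du, VEL=zo, GRD=ki:
underlying: a-miut-i-ig
1. k -> g, t -> d / V _ V: fires at position(s) 5: amiudiig
2. e -> o, i -> u / B C0 _: fires at position(s) 3, 6: amuuduig
surface: amuuduig


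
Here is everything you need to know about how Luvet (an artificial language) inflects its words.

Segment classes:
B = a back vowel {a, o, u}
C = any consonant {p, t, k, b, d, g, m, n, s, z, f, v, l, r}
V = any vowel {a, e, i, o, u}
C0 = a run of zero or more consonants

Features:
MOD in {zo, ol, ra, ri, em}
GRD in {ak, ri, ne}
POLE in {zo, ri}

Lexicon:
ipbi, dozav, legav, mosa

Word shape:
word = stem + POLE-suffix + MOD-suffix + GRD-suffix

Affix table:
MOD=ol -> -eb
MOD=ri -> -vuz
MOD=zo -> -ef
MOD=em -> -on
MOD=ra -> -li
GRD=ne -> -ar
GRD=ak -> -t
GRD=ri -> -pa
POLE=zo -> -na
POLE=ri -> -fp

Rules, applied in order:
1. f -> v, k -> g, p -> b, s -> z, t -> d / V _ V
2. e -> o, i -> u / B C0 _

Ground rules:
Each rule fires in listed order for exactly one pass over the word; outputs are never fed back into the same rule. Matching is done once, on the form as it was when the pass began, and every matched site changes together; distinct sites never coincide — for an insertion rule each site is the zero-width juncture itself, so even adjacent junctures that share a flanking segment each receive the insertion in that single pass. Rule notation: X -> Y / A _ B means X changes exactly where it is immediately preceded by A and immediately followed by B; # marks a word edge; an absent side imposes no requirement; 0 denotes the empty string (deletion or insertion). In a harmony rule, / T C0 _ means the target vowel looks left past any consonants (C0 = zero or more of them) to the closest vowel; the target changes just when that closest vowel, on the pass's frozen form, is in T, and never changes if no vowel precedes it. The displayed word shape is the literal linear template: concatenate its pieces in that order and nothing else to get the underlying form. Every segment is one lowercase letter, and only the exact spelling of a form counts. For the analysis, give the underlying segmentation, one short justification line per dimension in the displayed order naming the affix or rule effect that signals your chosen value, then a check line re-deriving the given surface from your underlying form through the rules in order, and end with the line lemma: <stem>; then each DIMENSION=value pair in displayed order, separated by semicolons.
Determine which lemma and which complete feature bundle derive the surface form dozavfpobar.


underlying: dozav-fp-eb-ar
MOD=ol - signalled by the affix -eb
GRD=ne - signalled by the affix -ar
POLE=ri - signalled by the affix -fp
check: dozavfpebar -> dozavfpebar -> dozavfpobar
lemma: dozav; MOD=ol; GRD=ne; POLE=ri


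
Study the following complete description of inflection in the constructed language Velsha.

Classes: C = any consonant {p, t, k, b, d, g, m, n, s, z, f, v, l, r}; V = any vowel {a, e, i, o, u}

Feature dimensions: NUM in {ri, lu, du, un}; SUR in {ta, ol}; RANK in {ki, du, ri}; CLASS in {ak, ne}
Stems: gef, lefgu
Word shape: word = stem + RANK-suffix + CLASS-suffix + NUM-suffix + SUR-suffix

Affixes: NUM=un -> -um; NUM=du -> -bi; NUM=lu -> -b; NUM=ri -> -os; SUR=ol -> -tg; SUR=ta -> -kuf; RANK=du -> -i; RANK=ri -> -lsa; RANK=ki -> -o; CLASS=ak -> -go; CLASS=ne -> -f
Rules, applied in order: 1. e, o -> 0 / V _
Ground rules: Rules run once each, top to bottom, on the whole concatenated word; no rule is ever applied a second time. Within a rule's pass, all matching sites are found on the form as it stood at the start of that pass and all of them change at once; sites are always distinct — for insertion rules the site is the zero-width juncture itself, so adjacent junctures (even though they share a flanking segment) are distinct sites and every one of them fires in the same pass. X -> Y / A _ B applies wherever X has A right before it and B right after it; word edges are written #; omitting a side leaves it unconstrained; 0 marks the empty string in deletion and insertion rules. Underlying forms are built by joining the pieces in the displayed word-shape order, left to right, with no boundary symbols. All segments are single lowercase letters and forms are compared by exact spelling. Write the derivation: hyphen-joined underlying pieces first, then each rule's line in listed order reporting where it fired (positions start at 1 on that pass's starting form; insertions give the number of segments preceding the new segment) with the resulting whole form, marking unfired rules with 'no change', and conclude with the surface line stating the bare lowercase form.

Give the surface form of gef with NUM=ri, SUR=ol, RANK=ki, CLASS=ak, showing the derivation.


underlying: gef-o-go-os-tg
1. e, o -> 0 / V _: fires at position(s) 7: gefogostg
surface: gefogostg


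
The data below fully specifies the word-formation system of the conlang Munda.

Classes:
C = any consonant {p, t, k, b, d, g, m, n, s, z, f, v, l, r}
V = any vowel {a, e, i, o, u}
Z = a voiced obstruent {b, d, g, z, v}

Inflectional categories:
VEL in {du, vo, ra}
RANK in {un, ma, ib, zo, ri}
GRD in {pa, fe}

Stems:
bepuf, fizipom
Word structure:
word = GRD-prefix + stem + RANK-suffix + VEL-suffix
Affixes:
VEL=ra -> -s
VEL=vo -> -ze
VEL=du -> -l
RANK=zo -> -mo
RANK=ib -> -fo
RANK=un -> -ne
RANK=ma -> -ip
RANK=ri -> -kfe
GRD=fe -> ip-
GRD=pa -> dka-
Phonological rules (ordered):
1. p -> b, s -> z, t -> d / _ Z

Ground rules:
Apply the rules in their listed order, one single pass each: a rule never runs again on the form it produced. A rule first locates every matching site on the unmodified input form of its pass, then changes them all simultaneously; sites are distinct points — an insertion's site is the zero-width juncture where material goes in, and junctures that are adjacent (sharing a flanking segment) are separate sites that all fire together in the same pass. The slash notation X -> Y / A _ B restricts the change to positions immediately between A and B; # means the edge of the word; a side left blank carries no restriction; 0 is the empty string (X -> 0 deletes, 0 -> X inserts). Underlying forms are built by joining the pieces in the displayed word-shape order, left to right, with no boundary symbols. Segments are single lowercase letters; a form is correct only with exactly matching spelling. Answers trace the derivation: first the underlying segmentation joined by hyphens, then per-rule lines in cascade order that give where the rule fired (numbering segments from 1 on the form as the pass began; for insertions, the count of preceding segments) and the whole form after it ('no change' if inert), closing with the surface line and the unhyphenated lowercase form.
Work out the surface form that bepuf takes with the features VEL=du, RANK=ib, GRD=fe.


underlying: ip-bepuf-fo-l
1. p -> b, s -> z, t -> d / _ Z: fires at position(s) 2: ibbepuffol
surface: ibbepuffol


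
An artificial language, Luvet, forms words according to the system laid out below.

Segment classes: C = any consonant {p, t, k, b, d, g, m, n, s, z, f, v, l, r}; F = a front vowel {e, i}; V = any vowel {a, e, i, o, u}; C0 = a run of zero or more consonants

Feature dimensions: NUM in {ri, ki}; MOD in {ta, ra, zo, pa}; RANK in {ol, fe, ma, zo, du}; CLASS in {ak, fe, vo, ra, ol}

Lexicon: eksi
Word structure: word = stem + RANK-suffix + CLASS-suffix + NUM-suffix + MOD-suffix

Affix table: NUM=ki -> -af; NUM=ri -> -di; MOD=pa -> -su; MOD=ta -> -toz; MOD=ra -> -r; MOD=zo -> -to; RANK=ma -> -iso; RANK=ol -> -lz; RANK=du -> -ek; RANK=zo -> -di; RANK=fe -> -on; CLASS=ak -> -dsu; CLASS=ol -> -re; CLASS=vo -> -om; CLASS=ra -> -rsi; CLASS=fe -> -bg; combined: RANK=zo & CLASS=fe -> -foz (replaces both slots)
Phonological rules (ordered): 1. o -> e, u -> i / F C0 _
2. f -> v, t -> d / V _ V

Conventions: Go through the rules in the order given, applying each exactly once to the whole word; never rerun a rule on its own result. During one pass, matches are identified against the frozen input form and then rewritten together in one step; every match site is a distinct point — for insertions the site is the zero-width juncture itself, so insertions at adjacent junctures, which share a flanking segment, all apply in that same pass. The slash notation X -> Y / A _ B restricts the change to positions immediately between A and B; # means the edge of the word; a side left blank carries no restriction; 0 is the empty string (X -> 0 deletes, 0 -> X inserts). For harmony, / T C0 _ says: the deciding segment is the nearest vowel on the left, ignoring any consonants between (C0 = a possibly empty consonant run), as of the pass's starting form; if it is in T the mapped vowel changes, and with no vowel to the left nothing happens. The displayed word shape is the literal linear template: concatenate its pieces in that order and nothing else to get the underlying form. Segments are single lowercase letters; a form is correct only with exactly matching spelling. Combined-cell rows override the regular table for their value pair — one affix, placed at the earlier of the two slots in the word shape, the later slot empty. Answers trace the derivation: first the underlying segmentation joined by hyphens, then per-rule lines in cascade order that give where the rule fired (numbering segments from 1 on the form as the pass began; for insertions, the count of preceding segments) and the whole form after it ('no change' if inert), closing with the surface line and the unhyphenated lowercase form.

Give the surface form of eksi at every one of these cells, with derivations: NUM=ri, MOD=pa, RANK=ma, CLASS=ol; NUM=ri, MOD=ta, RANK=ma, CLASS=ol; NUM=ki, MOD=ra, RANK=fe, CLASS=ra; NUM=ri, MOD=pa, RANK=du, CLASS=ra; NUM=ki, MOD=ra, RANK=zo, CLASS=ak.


cell NUM=ri, MOD=pa, RANK=ma, CLASS=ol:
underlying: eksi-iso-re-di-su
1. o -> e, u -> i / F C0 _: fires at position(s) 7, 13: eksiiseredisi
2. f -> v, t -> d / V _ V: no change
surface: eksiiseredisi

cell NUM=ri, MOD=ta, RANK=ma, CLASS=ol:
underlying: eksi-iso-re-di-toz
1. o -> e, u -> i / F C0 _: fires at position(s) 7, 13: eksiisereditez
2. f -> v, t -> d / V _ V: fires at position(s) 12: eksiiseredidez
surface: eksiiseredidez

cell NUM=ki, MOD=ra, RANK=fe, CLASS=ra:
underlying: eksi-on-rsi-af-r
1. o -> e, u -> i / F C0 _: fires at position(s) 5: eksienrsiafr
2. f -> v, t -> d / V _ V: no change
surface: eksienrsiafr

cell NUM=ri, MOD=pa, RANK=du, CLASS=ra:
underlying: eksi-ek-rsi-di-su
1. o -> e, u -> i / F C0 _: fires at position(s) 13: eksiekrsidisi
2. f -> v, t -> d / V _ V: no change
surface: eksiekrsidisi

cell NUM=ki, MOD=ra, RANK=zo, CLASS=ak:
underlying: eksi-di-dsu-af-r
1. o -> e, u -> i / F C0 _: fires at position(s) 9: eksididsiafr
2. f -> v, t -> d / V _ V: no change
surface: eksididsiafr


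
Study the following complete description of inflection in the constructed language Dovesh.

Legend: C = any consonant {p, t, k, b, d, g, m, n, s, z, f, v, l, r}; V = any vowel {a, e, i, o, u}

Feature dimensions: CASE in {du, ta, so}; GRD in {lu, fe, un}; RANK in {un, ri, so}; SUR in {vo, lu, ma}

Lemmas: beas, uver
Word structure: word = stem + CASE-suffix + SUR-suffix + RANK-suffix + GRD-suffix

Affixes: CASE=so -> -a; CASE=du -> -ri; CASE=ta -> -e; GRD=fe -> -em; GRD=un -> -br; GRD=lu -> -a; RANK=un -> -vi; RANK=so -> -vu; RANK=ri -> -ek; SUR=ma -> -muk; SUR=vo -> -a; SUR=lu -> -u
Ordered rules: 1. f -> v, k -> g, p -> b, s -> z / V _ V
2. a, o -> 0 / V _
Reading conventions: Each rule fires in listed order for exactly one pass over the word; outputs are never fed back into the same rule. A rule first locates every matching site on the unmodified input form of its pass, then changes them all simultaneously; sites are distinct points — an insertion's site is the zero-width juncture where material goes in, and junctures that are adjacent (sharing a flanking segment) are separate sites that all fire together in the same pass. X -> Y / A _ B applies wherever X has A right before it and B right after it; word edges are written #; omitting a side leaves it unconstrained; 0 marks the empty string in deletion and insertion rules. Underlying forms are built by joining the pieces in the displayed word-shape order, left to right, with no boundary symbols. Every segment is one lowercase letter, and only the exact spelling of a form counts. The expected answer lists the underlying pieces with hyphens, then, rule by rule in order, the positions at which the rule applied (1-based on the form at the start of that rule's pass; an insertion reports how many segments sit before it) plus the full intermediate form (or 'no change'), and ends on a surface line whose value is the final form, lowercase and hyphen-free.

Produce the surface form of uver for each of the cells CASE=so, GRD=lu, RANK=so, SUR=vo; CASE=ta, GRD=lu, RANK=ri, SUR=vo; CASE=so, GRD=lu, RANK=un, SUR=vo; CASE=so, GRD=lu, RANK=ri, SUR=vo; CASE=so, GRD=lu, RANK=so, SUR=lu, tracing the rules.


cell CASE=so, GRD=lu, RANK=so, SUR=vo:
underlying: uver-a-a-vu-a
1. f -> v, k -> g, p -> b, s -> z / V _ V: no change
2. a, o -> 0 / V _: fires at position(s) 6, 9: uveravu
surface: uveravu

cell CASE=ta, GRD=lu, RANK=ri, SUR=vo:
underlying: uver-e-a-ek-a
1. f -> v, k -> g, p -> b, s -> z / V _ V: fires at position(s) 8: uvereaega
2. a, o -> 0 / V _: fires at position(s) 6: uvereega
surface: uvereega

cell CASE=so, GRD=lu, RANK=un, SUR=vo:
underlying: uver-a-a-vi-a
1. f -> v, k -> g, p -> b, s -> z / V _ V: no change
2. a, o -> 0 / V _: fires at position(s) 6, 9: uveravi
surface: uveravi

cell CASE=so, GRD=lu, RANK=ri, SUR=vo:
underlying: uver-a-a-ek-a
1. f -> v, k -> g, p -> b, s -> z / V _ V: fires at position(s) 8: uveraaega
2. a, o -> 0 / V _: fires at position(s) 6: uveraega
surface: uveraega

cell CASE=so, GRD=lu, RANK=so, SUR=lu:
underlying: uver-a-u-vu-a
1. f -> v, k -> g, p -> b, s -> z / V _ V: no change
2. a, o -> 0 / V _: fires at position(s) 9: uverauvu
surface: uverauvu


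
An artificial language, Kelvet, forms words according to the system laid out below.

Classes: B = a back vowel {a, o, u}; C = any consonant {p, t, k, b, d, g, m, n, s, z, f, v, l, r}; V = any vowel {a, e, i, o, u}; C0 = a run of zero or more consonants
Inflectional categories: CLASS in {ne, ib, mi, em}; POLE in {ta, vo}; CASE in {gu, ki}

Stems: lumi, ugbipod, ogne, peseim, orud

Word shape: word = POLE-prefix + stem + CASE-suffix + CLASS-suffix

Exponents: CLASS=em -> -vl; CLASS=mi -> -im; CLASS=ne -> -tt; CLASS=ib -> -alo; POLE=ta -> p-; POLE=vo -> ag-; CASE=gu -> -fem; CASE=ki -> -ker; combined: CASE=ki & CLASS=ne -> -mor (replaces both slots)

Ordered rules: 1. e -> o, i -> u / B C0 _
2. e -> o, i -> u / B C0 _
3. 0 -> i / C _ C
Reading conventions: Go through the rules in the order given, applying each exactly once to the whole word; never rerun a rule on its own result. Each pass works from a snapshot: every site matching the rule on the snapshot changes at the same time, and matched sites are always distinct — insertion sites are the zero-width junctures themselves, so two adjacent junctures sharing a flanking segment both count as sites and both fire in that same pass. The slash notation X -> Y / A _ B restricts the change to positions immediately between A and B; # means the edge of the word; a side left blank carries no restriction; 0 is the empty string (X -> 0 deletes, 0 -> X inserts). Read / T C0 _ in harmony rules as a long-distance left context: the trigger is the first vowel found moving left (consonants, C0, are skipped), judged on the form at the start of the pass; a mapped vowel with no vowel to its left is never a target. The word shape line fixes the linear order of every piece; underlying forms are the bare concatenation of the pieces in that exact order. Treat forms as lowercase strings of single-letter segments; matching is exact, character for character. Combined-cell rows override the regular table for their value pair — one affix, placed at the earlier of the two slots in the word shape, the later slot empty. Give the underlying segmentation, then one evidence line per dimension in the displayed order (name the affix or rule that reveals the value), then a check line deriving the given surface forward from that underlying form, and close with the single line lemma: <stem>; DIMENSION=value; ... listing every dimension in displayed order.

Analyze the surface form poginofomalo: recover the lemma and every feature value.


underlying: p-ogne-fem-alo
CLASS=ib - signalled by the affix -alo
POLE=ta - signalled by the affix p-
CASE=gu - signalled by the affix -fem
check: pognefemalo -> pognofemalo -> pognofomalo -> poginofomalo
lemma: ogne; CLASS=ib; POLE=ta; CASE=gu


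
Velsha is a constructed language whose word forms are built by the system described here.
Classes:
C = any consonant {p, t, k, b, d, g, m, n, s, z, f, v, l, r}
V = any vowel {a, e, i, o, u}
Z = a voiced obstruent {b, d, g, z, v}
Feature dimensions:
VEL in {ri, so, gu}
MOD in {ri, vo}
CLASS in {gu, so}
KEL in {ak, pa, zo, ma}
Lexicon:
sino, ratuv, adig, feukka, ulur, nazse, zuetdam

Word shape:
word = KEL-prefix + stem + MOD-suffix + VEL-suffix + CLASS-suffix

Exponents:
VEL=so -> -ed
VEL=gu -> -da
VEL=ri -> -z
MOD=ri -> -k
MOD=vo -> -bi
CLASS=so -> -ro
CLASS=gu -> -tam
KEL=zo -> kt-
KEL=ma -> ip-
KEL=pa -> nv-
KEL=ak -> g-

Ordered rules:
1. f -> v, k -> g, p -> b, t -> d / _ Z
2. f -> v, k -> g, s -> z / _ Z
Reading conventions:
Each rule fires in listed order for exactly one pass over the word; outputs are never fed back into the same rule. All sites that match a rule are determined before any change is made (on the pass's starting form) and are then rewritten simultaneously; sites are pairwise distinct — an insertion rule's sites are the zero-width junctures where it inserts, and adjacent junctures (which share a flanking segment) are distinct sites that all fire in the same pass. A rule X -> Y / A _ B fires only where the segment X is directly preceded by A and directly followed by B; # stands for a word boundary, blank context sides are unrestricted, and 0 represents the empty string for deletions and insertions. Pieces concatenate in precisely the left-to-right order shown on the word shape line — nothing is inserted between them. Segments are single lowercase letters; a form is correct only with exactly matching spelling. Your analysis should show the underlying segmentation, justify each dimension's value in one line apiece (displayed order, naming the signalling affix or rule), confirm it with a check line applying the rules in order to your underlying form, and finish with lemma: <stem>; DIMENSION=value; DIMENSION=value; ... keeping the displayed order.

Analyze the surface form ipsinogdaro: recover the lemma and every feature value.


underlying: ip-sino-k-da-ro
VEL=gu - signalled by the affix -da
MOD=ri - signalled by the affix -k
CLASS=so - signalled by the affix -ro
KEL=ma - signalled by the affix ip-
check: ipsinokdaro -> ipsinogdaro -> ipsinogdaro
lemma: sino; VEL=gu; MOD=ri; CLASS=so; KEL=ma


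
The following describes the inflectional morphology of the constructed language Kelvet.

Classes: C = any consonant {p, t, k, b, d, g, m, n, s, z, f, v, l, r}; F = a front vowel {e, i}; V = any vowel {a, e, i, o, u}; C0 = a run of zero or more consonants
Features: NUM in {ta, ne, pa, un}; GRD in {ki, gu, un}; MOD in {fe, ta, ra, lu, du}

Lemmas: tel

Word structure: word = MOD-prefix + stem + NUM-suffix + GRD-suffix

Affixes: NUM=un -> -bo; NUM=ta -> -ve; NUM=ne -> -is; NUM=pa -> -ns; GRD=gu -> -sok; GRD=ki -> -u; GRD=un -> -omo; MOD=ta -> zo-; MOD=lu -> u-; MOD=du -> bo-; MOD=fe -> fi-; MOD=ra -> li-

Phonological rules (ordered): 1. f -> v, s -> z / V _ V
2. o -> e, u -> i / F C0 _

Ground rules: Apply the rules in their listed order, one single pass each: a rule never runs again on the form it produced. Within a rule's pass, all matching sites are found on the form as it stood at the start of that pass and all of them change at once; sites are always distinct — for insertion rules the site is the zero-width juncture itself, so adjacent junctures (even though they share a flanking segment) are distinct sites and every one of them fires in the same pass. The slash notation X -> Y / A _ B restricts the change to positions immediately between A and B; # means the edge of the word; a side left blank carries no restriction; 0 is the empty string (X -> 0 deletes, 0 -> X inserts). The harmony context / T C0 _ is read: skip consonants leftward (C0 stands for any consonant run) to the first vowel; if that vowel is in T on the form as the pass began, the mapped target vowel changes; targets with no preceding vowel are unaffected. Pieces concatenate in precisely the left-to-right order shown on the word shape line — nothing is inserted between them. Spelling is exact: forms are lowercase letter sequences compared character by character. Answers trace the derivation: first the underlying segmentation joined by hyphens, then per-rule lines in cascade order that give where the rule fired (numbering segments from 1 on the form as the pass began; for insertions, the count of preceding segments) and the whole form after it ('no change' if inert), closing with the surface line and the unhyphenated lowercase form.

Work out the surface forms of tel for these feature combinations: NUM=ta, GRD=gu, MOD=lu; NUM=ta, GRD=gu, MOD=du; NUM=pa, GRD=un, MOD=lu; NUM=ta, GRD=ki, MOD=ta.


cell NUM=ta, GRD=gu, MOD=lu:
underlying: u-tel-ve-sok
1. f -> v, s -> z / V _ V: fires at position(s) 7: utelvezok
2. o -> e, u -> i / F C0 _: fires at position(s) 8: utelvezek
surface: utelvezek

cell NUM=ta, GRD=gu, MOD=du:
underlying: bo-tel-ve-sok
1. f -> v, s -> z / V _ V: fires at position(s) 8: botelvezok
2. o -> e, u -> i / F C0 _: fires at position(s) 9: botelvezek
surface: botelvezek

cell NUM=pa, GRD=un, MOD=lu:
underlying: u-tel-ns-omo
1. f -> v, s -> z / V _ V: no change
2. o -> e, u -> i / F C0 _: fires at position(s) 7: utelnsemo
surface: utelnsemo

cell NUM=ta, GRD=ki, MOD=ta:
underlying: zo-tel-ve-u
1. f -> v, s -> z / V _ V: no change
2. o -> e, u -> i / F C0 _: fires at position(s) 8: zotelvei
surface: zotelvei


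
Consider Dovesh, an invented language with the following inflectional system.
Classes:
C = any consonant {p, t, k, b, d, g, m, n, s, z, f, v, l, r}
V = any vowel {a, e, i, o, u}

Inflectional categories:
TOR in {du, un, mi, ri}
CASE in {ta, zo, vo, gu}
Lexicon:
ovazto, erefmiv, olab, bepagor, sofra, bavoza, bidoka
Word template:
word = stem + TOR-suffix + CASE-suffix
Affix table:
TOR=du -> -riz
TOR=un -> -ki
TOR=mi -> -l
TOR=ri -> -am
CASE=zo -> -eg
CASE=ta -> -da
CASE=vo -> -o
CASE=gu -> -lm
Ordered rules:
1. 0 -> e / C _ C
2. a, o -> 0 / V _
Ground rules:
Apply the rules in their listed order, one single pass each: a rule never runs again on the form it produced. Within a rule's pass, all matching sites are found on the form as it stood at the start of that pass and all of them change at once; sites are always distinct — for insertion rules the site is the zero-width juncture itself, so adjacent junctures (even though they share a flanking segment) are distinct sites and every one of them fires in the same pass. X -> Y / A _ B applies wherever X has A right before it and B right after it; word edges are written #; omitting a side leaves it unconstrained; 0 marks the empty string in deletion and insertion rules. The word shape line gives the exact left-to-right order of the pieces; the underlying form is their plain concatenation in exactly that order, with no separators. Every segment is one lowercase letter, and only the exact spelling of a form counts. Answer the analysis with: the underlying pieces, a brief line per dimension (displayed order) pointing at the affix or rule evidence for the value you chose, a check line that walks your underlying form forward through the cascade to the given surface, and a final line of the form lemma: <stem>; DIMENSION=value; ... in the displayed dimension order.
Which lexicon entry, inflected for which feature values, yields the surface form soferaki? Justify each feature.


underlying: sofra-ki-o
TOR=un - signalled by the affix -ki
CASE=vo - signalled by the affix -o
check: sofrakio -> soferakio -> soferaki
lemma: sofra; TOR=un; CASE=vo


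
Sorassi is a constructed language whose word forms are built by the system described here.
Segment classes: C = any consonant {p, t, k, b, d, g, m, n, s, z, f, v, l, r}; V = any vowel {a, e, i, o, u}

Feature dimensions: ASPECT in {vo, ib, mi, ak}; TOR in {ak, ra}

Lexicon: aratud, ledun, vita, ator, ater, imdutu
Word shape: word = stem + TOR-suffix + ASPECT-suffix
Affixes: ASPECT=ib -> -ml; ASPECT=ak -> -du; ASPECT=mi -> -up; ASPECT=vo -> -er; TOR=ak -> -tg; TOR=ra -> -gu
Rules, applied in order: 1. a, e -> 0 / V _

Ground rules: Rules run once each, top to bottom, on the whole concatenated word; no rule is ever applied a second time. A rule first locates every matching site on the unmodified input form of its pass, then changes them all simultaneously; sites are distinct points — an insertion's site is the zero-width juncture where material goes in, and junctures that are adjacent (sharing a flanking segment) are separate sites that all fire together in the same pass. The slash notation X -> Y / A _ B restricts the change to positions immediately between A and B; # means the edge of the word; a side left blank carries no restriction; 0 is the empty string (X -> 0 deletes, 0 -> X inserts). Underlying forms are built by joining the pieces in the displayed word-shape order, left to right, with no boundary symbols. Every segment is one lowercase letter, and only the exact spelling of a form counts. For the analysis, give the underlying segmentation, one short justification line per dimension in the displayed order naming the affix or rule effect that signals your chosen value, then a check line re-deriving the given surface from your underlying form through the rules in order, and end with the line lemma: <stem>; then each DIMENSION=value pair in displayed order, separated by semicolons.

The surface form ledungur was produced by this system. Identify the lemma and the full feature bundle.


underlying: ledun-gu-er
ASPECT=vo - signalled by the affix -er
TOR=ra - signalled by the affix -gu
check: ledunguer -> ledungur
lemma: ledun; ASPECT=vo; TOR=ra


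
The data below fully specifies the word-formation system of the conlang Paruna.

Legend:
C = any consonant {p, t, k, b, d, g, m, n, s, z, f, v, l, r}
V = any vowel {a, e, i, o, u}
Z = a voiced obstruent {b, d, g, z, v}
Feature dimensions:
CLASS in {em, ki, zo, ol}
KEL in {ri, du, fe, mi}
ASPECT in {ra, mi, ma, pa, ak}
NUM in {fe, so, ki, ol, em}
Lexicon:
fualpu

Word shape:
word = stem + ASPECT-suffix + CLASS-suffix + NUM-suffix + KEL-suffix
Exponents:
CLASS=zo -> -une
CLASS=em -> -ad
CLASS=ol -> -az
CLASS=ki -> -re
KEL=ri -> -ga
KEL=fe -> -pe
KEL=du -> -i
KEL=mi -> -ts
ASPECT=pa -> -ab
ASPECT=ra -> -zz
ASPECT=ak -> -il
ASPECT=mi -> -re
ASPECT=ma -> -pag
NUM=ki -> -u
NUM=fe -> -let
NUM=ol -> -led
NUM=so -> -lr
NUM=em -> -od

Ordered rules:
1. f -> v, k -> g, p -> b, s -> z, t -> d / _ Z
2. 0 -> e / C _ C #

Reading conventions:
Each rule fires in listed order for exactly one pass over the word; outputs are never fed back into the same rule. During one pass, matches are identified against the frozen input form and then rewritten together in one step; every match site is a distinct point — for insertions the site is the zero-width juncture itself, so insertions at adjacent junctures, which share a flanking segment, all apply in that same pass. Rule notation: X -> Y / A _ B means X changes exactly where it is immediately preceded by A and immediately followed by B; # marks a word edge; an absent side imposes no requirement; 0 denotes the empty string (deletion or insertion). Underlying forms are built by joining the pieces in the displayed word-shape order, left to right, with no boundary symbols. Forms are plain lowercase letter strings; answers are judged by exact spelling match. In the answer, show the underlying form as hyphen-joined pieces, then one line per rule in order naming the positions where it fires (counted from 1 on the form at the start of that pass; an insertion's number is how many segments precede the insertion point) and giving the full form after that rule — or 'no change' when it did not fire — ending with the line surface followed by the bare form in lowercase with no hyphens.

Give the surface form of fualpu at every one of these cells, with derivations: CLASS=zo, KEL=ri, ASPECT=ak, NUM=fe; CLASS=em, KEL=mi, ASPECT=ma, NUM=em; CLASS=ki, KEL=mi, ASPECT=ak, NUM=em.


cell CLASS=zo, KEL=ri, ASPECT=ak, NUM=fe:
underlying: fualpu-il-une-let-ga
1. f -> v, k -> g, p -> b, s -> z, t -> d / _ Z: fires at position(s) 14: fualpuiluneledga
2. 0 -> e / C _ C #: no change
surface: fualpuiluneledga

cell CLASS=em, KEL=mi, ASPECT=ma, NUM=em:
underlying: fualpu-pag-ad-od-ts
1. f -> v, k -> g, p -> b, s -> z, t -> d / _ Z: no change
2. 0 -> e / C _ C #: inserts after position(s) 14: fualpupagadodtes
surface: fualpupagadodtes

cell CLASS=ki, KEL=mi, ASPECT=ak, NUM=em:
underlying: fualpu-il-re-od-ts
1. f -> v, k -> g, p -> b, s -> z, t -> d / _ Z: no change
2. 0 -> e / C _ C #: inserts after position(s) 13: fualpuilreodtes
surface: fualpuilreodtes


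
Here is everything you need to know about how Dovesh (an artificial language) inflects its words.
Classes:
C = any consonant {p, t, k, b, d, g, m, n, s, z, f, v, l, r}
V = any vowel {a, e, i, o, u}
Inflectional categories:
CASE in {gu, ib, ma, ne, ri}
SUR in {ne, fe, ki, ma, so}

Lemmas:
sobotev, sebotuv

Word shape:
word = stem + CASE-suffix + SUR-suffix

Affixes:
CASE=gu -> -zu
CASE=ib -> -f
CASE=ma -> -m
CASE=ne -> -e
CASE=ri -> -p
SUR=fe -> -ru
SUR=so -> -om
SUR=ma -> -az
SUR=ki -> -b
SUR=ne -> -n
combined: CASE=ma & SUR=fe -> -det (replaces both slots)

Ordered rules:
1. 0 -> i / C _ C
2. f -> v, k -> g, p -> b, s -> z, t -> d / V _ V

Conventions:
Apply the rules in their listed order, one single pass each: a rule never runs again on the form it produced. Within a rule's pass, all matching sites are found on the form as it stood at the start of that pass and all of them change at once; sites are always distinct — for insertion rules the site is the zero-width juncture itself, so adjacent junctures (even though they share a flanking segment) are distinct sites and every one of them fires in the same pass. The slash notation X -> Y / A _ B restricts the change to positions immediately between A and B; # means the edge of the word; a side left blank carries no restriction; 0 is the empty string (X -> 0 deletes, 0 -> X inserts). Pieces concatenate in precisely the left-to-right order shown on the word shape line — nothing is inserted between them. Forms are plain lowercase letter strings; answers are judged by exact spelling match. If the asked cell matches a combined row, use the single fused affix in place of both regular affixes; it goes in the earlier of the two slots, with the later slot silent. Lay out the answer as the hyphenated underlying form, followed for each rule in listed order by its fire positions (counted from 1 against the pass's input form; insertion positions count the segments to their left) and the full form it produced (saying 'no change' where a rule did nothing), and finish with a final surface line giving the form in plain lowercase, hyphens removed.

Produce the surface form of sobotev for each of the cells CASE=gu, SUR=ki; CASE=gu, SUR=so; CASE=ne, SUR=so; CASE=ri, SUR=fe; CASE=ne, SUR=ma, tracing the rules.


cell CASE=gu, SUR=ki:
underlying: sobotev-zu-b
1. 0 -> i / C _ C: inserts after position(s) 7: sobotevizub
2. f -> v, k -> g, p -> b, s -> z, t -> d / V _ V: fires at position(s) 5: sobodevizub
surface: sobodevizub

cell CASE=gu, SUR=so:
underlying: sobotev-zu-om
1. 0 -> i / C _ C: inserts after position(s) 7: sobotevizuom
2. f -> v, k -> g, p -> b, s -> z, t -> d / V _ V: fires at position(s) 5: sobodevizuom
surface: sobodevizuom

cell CASE=ne, SUR=so:
underlying: sobotev-e-om
1. 0 -> i / C _ C: no change
2. f -> v, k -> g, p -> b, s -> z, t -> d / V _ V: fires at position(s) 5: sobodeveom
surface: sobodeveom

cell CASE=ri, SUR=fe:
underlying: sobotev-p-ru
1. 0 -> i / C _ C: inserts after position(s) 7, 8: sobotevipiru
2. f -> v, k -> g, p -> b, s -> z, t -> d / V _ V: fires at position(s) 5, 9: sobodevibiru
surface: sobodevibiru

cell CASE=ne, SUR=ma:
underlying: sobotev-e-az
1. 0 -> i / C _ C: no change
2. f -> v, k -> g, p -> b, s -> z, t -> d / V _ V: fires at position(s) 5: sobodeveaz
surface: sobodeveaz


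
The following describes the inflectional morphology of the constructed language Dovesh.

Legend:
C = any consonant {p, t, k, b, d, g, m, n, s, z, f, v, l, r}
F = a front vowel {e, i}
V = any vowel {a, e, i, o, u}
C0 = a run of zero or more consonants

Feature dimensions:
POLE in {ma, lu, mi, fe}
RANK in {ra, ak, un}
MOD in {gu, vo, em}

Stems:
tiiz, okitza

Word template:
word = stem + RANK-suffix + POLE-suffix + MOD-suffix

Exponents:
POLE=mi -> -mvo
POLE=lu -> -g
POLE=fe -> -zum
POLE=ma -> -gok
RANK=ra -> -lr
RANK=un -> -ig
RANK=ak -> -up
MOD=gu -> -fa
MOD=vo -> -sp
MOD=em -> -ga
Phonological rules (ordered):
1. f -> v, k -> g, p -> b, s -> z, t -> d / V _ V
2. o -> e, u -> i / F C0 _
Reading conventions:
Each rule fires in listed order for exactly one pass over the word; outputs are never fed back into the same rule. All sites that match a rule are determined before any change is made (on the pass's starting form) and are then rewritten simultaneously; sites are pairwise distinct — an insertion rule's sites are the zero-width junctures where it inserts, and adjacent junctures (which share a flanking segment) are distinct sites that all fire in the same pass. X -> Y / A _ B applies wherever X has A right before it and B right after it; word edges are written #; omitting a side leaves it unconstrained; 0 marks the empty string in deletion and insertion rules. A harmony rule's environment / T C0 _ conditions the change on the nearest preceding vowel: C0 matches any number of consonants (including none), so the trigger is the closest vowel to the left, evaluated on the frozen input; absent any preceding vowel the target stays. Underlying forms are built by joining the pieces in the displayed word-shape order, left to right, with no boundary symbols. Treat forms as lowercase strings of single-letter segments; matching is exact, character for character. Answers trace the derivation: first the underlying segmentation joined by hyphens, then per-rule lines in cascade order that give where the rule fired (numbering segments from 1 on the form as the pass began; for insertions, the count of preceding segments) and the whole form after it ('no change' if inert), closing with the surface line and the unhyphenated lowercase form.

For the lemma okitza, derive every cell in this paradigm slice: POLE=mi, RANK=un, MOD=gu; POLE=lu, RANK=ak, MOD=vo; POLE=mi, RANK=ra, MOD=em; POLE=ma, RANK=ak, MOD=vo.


cell POLE=mi, RANK=un, MOD=gu:
underlying: okitza-ig-mvo-fa
1. f -> v, k -> g, p -> b, s -> z, t -> d / V _ V: fires at position(s) 2, 12: ogitzaigmvova
2. o -> e, u -> i / F C0 _: fires at position(s) 11: ogitzaigmveva
surface: ogitzaigmveva

cell POLE=lu, RANK=ak, MOD=vo:
underlying: okitza-up-g-sp
1. f -> v, k -> g, p -> b, s -> z, t -> d / V _ V: fires at position(s) 2: ogitzaupgsp
2. o -> e, u -> i / F C0 _: no change
surface: ogitzaupgsp

cell POLE=mi, RANK=ra, MOD=em:
underlying: okitza-lr-mvo-ga
1. f -> v, k -> g, p -> b, s -> z, t -> d / V _ V: fires at position(s) 2: ogitzalrmvoga
2. o -> e, u -> i / F C0 _: no change
surface: ogitzalrmvoga

cell POLE=ma, RANK=ak, MOD=vo:
underlying: okitza-up-gok-sp
1. f -> v, k -> g, p -> b, s -> z, t -> d / V _ V: fires at position(s) 2: ogitzaupgoksp
2. o -> e, u -> i / F C0 _: no change
surface: ogitzaupgoksp


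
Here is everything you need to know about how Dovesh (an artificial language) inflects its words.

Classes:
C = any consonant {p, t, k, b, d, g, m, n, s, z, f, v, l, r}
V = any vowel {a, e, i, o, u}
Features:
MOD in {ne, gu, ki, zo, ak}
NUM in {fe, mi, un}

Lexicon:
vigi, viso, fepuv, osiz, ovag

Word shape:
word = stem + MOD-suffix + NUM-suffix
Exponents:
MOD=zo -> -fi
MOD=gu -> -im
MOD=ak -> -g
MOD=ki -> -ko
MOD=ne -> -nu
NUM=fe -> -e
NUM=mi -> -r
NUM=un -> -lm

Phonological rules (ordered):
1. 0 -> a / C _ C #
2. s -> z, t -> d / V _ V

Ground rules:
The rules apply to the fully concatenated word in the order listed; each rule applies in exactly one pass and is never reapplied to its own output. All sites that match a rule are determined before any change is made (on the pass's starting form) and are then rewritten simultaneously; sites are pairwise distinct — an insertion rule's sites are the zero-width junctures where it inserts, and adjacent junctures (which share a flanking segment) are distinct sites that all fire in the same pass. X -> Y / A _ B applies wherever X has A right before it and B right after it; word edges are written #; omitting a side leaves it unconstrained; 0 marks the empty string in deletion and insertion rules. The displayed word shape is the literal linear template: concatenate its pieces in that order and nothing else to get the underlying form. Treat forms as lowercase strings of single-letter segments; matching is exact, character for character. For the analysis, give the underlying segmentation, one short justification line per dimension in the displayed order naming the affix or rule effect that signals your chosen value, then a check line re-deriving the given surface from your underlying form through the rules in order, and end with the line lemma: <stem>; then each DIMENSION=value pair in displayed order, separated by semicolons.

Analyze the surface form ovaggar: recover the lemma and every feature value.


underlying: ovag-g-r
MOD=ak - signalled by the affix -g
NUM=mi - signalled by the affix -r
check: ovaggr -> ovaggar -> ovaggar
lemma: ovag; MOD=ak; NUM=mi
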